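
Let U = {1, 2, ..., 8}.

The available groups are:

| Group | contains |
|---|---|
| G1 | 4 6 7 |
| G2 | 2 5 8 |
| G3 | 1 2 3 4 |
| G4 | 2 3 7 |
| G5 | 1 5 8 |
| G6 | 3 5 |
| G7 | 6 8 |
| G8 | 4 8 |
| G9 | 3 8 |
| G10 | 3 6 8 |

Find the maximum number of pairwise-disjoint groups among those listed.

G4, G5 are pairwise disjoint (G4={2,3,7}; G5={1,5,8}).
Every remaining group overlaps one of these, and no 3 of the listed groups are pairwise disjoint, so 2 is the maximum.

2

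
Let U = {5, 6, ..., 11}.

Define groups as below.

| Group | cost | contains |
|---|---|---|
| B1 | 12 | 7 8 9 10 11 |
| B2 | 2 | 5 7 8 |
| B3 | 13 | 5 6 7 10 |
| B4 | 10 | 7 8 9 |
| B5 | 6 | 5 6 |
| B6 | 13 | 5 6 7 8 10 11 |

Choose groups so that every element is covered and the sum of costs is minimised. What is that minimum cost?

B1, B5 together cover every element (B1 ∪ B5 = {5, 6, 7, 8, 9, 10, 11}); total cost 12 + 6 = 18.
The greedy pick B2, B1, B5 costs 20; no covering selection beats 18.

18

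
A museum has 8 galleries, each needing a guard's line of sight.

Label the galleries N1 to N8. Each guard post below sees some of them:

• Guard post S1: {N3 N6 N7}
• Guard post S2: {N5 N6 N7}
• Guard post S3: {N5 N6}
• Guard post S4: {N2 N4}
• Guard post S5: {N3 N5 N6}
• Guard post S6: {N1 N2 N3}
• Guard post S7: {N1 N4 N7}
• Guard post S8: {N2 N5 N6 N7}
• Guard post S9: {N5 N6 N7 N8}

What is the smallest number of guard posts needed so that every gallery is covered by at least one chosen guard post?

S6 and S7 and S9 together: S6 ∪ S7 ∪ S9 = {N1, N2, N3, N4, N5, N6, N7, N8} — every gallery is covered.
Only S9 contains N8, so S9 is forced; the remaining 4 galleries need at least 2 more guard posts (each remaining guard post adds at most 3) — so at least 3 guard posts are needed, and 3 is optimal.

3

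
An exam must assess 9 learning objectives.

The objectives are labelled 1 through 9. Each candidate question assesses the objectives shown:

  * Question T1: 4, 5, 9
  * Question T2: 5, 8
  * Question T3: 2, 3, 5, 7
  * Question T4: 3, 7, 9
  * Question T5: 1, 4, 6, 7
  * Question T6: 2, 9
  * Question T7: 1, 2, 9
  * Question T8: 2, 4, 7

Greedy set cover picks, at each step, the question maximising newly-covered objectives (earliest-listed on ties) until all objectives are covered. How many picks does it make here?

Greedy: pick T3 (covers 4 new) → pick T5 (covers 3 new) → pick T1 (covers 1 new) → pick T2 (covers 1 new). Total picks: 4.

4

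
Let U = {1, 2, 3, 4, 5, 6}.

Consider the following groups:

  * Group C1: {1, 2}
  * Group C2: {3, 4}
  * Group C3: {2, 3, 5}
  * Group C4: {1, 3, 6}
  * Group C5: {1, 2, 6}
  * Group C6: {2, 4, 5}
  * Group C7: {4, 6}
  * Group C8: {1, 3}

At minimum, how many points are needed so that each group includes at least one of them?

H = {1, 2, 4} meets every group (each contains at least one member of H), and |H| = 3.
No choice of 2 points meets every group, so 3 is the minimum.

3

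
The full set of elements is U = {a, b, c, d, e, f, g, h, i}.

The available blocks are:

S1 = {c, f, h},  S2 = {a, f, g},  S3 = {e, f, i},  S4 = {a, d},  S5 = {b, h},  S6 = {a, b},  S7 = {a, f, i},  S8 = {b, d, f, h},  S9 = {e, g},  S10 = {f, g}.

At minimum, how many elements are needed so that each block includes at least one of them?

4

Take T = {b, d, f, g}. Each listed block contains at least one of these, so T is a hitting set of size 4.
No choice of 3 elements meets every block, so 4 is the minimum.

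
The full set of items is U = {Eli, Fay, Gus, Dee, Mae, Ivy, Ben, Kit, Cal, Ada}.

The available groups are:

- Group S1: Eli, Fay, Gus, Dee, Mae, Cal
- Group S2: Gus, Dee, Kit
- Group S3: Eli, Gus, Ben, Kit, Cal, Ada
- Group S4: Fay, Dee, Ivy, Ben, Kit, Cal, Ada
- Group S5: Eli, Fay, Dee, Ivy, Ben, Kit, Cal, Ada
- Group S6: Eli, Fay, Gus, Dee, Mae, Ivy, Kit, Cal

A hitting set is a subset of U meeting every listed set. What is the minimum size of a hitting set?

2

H = {Gus, Ada} meets every group (each contains at least one member of H), and |H| = 2.
No single item lies in every group, so at least 2 are needed and 2 is optimal.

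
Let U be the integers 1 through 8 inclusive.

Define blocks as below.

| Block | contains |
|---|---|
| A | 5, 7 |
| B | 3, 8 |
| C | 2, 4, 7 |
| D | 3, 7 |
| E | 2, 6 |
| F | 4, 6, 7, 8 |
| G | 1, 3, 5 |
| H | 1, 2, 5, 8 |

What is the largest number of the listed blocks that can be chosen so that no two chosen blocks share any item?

3

A, B, E are pairwise disjoint (A={5,7}; B={3,8}; E={2,6}).
Every remaining block overlaps one of these, and no 4 of the listed blocks are pairwise disjoint, so 3 is the maximum.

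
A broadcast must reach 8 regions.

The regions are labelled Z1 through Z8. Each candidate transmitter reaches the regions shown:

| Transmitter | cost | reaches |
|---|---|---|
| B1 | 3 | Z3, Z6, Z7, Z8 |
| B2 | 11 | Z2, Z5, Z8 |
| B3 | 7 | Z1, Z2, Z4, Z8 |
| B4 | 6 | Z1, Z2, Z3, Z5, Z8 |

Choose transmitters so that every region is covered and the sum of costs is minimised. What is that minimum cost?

B1, B3, B4 together cover every region (B1 ∪ B3 ∪ B4 = {Z1, Z2, Z3, Z4, Z5, Z6, Z7, Z8}); total cost 3 + 7 + 6 = 16.
No covering selection has total cost below 16.

16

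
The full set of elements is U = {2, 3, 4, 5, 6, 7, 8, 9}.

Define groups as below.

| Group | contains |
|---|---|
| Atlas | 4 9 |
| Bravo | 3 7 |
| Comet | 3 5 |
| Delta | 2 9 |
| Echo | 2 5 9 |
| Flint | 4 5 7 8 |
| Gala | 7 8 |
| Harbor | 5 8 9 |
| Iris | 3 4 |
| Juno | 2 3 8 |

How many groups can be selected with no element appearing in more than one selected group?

3

Atlas, Comet, Gala are pairwise disjoint (Atlas={4,9}; Comet={3,5}; Gala={7,8}).
Every remaining group overlaps one of these, and no 4 of the listed groups are pairwise disjoint, so 3 is the maximum.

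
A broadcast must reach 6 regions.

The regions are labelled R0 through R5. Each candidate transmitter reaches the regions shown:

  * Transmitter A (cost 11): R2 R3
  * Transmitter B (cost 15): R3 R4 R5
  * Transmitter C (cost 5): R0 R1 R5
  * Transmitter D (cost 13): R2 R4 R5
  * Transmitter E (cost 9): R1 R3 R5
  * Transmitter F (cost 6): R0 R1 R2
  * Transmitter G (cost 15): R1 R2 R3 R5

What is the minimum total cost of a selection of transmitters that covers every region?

B, F together cover every region (B ∪ F = {R0, R1, R2, R3, R4, R5}); total cost 15 + 6 = 21.
The greedy pick C, A, D costs 29; no covering selection beats 21.

21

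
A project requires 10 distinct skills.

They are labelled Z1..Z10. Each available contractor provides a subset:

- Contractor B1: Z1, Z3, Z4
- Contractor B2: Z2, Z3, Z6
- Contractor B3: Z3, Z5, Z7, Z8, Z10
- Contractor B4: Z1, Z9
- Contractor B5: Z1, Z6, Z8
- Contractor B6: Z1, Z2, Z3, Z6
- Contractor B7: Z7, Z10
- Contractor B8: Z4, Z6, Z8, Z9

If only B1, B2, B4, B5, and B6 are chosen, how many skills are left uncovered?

3

Union of B1, B2, B4, B5, B6 = {Z1, Z2, Z3, Z4, Z6, Z8, Z9}.
Not covered: Z5, Z7, Z10 — 3 skills.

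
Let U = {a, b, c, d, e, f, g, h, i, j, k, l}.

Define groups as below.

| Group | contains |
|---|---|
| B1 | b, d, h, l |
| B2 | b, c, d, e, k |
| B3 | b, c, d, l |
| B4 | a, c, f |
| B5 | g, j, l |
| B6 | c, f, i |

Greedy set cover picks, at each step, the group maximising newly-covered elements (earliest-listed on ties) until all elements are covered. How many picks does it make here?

Greedy: pick B2 (covers 5 new) → pick B5 (covers 3 new) → pick B4 (covers 2 new) → pick B1 (covers 1 new) → pick B6 (covers 1 new). Total picks: 5.

5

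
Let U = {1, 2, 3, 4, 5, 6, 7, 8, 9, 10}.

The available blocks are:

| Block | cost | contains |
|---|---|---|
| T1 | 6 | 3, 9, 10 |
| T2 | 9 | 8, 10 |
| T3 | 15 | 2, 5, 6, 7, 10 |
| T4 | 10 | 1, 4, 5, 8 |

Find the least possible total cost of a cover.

T1, T3, T4 together cover every item (T1 ∪ T3 ∪ T4 = {1, 2, 3, 4, 5, 6, 7, 8, 9, 10}); total cost 6 + 15 + 10 = 31.
No covering selection has total cost below 31.

31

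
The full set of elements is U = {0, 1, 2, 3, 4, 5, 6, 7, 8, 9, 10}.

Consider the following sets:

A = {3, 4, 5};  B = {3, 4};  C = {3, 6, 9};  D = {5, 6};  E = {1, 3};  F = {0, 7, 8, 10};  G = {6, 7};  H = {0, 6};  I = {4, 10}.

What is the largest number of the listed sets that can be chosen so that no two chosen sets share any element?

3

D, E, I are pairwise disjoint (D={5,6}; E={1,3}; I={4,10}).
Every remaining set overlaps one of these, and no 4 of the listed sets are pairwise disjoint, so 3 is the maximum.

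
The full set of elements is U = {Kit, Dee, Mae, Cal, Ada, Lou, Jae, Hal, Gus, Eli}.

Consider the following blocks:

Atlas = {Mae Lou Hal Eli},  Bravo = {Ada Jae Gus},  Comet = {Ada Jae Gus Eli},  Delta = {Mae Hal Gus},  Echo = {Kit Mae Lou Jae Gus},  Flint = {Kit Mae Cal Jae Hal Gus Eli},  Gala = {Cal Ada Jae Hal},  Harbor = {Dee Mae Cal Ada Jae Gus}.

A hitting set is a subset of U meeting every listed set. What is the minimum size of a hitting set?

The 2 elements {Hal, Gus} hit every block.
The blocks Atlas, Bravo are pairwise disjoint, so any hitting set needs a separate element for each — at least 2. Hence 2 is optimal.

2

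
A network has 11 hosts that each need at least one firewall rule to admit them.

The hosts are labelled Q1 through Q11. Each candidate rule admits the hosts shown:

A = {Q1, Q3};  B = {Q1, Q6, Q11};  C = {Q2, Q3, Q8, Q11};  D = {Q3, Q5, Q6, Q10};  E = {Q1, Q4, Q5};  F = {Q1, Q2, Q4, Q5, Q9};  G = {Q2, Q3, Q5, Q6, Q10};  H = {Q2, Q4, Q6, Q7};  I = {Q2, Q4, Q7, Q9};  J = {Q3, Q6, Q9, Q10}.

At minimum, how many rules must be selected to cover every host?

C and E and H and J together: C ∪ E ∪ H ∪ J = {Q1, Q2, Q3, Q4, Q5, Q6, Q7, Q8, Q9, Q10, Q11} — every host is covered.
No 3 of the 10 rules cover everything (all 120 combinations miss at least one host), so 4 is optimal.

4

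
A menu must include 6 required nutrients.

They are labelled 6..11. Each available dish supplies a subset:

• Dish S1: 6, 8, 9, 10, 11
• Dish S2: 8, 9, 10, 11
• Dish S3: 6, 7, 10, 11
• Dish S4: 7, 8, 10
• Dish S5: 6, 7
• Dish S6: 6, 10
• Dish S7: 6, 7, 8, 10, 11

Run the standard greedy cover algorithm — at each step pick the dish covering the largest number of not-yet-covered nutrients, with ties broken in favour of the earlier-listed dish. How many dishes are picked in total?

Greedy: pick S1 (covers 5 new) → pick S3 (covers 1 new). Total picks: 2.

2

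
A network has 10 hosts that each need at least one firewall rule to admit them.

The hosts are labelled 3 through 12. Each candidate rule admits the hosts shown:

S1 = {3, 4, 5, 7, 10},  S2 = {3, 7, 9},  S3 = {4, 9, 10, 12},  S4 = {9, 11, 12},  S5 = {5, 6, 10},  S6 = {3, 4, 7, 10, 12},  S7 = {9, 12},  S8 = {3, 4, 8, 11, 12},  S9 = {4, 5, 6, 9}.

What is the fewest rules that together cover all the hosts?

3

S2 and S5 and S8 together: S2 ∪ S5 ∪ S8 = {3, 4, 5, 6, 7, 8, 9, 10, 11, 12} — every host is covered.
Only S8 contains 8, so S8 is forced; the remaining 5 hosts need at least 2 more rules (each remaining rule adds at most 3) — so at least 3 rules are needed, and 3 is optimal.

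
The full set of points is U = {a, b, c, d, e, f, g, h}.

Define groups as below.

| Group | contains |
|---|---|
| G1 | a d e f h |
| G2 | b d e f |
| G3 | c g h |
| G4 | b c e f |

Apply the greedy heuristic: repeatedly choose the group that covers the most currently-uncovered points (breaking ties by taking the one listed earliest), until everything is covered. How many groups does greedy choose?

Greedy: pick G1 (covers 5 new) → pick G3 (covers 2 new) → pick G2 (covers 1 new). Total picks: 3.

3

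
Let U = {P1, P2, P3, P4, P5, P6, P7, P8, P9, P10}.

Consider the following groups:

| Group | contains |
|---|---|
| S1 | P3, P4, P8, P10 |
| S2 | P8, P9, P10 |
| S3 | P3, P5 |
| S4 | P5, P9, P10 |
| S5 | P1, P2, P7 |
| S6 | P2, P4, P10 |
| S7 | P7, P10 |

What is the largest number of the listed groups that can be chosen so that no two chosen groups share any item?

3

S2, S3, S5 are pairwise disjoint (S2={P8,P9,P10}; S3={P3,P5}; S5={P1,P2,P7}).
Every remaining group overlaps one of these, and no 4 of the listed groups are pairwise disjoint, so 3 is the maximum.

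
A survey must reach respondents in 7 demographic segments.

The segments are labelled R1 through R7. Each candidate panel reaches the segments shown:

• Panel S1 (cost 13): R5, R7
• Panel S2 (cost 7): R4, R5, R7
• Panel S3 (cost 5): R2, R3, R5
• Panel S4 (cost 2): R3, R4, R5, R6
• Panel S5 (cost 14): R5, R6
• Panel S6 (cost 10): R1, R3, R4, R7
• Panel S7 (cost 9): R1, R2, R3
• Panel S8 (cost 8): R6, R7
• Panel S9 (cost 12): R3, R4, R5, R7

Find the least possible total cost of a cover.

S3, S4, S6 together cover every segment (S3 ∪ S4 ∪ S6 = {R1, R2, R3, R4, R5, R6, R7}); total cost 5 + 2 + 10 = 17.
The greedy pick S4, S7, S2 costs 18; no covering selection beats 17.

17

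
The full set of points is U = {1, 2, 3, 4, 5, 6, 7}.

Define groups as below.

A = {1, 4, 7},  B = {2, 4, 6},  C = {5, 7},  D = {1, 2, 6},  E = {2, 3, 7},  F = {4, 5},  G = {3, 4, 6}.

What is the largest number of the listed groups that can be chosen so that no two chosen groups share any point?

B, C are pairwise disjoint (B={2,4,6}; C={5,7}).
Every remaining group overlaps one of these, and no 3 of the listed groups are pairwise disjoint, so 2 is the maximum.

2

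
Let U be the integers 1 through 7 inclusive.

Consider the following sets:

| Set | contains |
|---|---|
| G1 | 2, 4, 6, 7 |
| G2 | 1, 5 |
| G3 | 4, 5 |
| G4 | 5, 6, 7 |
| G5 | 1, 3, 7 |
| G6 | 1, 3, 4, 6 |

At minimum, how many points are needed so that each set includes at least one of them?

The 3 points {5, 6, 7} hit every set.
No choice of 2 points meets every set, so 3 is the minimum.

3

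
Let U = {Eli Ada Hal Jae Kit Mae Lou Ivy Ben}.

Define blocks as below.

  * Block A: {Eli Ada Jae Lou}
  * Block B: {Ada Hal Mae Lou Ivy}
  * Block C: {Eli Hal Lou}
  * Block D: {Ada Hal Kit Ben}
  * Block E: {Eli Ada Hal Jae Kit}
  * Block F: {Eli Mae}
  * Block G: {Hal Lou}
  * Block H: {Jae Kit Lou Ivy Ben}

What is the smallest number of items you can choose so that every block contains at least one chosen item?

3

Take T = {Eli, Hal, Kit}. Each listed block contains at least one of these, so T is a hitting set of size 3.
No choice of 2 items meets every block, so 3 is the minimum.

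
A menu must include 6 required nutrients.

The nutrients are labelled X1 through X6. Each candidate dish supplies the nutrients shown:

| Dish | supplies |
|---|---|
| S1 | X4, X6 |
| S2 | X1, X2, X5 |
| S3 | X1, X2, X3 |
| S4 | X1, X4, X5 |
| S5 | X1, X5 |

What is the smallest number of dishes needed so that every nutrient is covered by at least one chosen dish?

Take {S1, S3, S4}. Their union is {X1, X2, X3, X4, X5, X6}, which is all 6 nutrients.
Only S3 contains X3, so S3 is forced; the remaining 3 nutrients need at least 2 more dishes (each remaining dish adds at most 2) — so at least 3 dishes are needed, and 3 is optimal.

3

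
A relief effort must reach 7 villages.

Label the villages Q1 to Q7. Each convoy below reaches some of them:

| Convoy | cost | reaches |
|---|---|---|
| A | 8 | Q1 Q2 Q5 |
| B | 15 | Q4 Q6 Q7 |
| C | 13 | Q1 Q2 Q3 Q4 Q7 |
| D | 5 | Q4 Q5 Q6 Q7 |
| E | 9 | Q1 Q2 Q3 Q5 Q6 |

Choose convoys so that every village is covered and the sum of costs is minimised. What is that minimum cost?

D, E together cover every village (D ∪ E = {Q1, Q2, Q3, Q4, Q5, Q6, Q7}); total cost 5 + 9 = 14.
No covering selection has total cost below 14.

14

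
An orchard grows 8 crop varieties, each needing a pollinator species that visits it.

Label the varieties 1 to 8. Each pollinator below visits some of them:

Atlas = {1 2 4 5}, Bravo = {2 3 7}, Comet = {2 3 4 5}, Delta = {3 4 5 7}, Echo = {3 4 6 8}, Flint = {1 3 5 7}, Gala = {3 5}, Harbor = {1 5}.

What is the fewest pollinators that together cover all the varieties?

Comet and Echo and Flint together: Comet ∪ Echo ∪ Flint = {1, 2, 3, 4, 5, 6, 7, 8} — every variety is covered.
Only Echo contains 6, so Echo is forced; the remaining 4 varieties need at least 2 more pollinators (each remaining pollinator adds at most 3) — so at least 3 pollinators are needed, and 3 is optimal.

3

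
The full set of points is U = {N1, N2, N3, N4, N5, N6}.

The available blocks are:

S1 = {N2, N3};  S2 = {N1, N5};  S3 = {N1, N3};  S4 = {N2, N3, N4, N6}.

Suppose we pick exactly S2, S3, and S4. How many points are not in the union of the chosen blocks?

Union of S2, S3, S4 = {N1, N2, N3, N4, N5, N6} — that's every point, so 0 are uncovered.

0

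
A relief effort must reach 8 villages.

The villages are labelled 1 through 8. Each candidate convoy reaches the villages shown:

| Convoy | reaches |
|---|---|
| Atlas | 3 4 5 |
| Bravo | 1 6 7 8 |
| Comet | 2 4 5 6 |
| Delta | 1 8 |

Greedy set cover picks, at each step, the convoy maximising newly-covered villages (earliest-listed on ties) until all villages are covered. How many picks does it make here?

Greedy: pick Bravo (covers 4 new) → pick Atlas (covers 3 new) → pick Comet (covers 1 new). Total picks: 3.

3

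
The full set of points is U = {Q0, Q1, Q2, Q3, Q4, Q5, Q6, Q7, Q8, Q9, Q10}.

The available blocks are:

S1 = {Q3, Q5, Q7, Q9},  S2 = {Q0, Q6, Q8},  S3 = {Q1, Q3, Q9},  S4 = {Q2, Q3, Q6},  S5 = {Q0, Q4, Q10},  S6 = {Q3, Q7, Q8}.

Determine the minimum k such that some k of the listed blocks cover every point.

Take {S1, S2, S3, S4, S5}. Their union is {Q0, Q1, Q2, Q3, Q4, Q5, Q6, Q7, Q8, Q9, Q10}, which is all 11 points.
No 4 of the 6 blocks cover everything (all 15 combinations miss at least one point), so 5 is optimal.

5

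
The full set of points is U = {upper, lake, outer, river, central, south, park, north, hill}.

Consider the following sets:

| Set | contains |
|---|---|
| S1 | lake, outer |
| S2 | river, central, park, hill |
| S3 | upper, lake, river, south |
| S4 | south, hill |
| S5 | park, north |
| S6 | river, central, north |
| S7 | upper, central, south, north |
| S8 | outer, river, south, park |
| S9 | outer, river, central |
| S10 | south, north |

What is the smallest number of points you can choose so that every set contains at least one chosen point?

4

Take H = {lake, central, south, north}. Each listed set contains at least one of these, so H is a hitting set of size 4.
No choice of 3 points meets every set, so 4 is the minimum.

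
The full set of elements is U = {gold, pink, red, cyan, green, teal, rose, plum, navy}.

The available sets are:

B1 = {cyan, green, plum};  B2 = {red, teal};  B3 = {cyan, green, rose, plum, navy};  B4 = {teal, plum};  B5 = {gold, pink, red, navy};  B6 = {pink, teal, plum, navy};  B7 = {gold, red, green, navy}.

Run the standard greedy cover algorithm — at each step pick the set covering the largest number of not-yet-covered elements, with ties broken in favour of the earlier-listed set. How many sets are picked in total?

Greedy: pick B3 (covers 5 new) → pick B5 (covers 3 new) → pick B2 (covers 1 new). Total picks: 3.

3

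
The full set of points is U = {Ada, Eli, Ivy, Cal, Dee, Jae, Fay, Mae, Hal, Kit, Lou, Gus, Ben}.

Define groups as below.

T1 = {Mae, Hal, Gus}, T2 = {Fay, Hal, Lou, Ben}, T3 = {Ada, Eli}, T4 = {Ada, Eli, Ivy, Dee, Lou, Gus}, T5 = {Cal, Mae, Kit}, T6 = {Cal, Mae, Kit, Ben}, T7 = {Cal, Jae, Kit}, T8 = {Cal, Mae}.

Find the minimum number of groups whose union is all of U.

4

T2 and T4 and T7 and T8 together: T2 ∪ T4 ∪ T7 ∪ T8 = {Ada, Eli, Ivy, Cal, Dee, Jae, Fay, Mae, Hal, Kit, Lou, Gus, Ben} — every point is covered.
No 3 of the 8 groups cover everything (all 56 combinations miss at least one point), so 4 is optimal.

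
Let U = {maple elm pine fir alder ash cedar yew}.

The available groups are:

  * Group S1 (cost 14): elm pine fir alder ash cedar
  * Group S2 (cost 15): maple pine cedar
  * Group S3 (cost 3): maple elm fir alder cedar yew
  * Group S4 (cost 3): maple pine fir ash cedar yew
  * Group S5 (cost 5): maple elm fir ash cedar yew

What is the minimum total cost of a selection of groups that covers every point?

S3, S4 together cover every point (S3 ∪ S4 = {maple, elm, pine, fir, alder, ash, cedar, yew}); total cost 3 + 3 = 6.
No covering selection has total cost below 6.

6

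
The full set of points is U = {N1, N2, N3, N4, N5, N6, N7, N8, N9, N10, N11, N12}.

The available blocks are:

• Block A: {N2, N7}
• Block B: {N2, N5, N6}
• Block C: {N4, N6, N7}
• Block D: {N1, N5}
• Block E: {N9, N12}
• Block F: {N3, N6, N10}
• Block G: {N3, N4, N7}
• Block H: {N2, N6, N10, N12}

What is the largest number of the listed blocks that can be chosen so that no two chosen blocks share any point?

4

A, D, E, F are pairwise disjoint (A={N2,N7}; D={N1,N5}; E={N9,N12}; F={N3,N6,N10}).
Every remaining block overlaps one of these, and no 5 of the listed blocks are pairwise disjoint, so 4 is the maximum.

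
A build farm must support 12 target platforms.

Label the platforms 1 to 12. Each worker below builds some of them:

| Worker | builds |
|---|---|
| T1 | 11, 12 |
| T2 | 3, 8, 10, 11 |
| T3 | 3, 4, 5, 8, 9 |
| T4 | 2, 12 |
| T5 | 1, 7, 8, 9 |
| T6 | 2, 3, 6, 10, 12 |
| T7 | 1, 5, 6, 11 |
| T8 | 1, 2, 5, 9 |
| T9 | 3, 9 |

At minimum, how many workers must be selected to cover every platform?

4

Take {T2, T3, T5, T6}. Their union is {1, 2, 3, 4, 5, 6, 7, 8, 9, 10, 11, 12}, which is all 12 platforms.
No 3 of the 9 workers cover everything (all 84 combinations miss at least one platform), so 4 is optimal.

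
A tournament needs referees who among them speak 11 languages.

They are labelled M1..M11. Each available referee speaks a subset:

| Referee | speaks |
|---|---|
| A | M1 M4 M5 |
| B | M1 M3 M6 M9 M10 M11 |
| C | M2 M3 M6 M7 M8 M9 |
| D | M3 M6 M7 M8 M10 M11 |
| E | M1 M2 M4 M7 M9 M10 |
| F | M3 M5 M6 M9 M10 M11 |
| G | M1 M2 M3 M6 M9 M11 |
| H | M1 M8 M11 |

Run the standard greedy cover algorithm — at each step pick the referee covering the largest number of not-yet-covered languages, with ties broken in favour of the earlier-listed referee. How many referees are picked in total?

3

Greedy: pick B (covers 6 new) → pick C (covers 3 new) → pick A (covers 2 new). Total picks: 3.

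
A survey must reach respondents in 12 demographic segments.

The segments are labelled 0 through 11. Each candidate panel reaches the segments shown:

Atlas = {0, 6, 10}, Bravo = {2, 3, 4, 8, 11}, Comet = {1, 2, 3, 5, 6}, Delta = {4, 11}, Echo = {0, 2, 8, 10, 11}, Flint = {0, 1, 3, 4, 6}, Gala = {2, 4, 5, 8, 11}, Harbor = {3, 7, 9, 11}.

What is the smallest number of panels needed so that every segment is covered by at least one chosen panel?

Atlas and Bravo and Comet and Harbor together: Atlas ∪ Bravo ∪ Comet ∪ Harbor = {0, 1, 2, 3, 4, 5, 6, 7, 8, 9, 10, 11} — every segment is covered.
No 3 of the 8 panels cover everything (all 56 combinations miss at least one segment), so 4 is optimal.

4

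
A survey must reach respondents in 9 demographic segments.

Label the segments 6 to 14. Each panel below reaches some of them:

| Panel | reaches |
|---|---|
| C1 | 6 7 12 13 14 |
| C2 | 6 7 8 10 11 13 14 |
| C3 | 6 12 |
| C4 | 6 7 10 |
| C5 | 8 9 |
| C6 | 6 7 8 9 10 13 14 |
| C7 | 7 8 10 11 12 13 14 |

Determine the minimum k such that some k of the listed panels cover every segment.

Take {C6, C7}. Their union is {6, 7, 8, 9, 10, 11, 12, 13, 14}, which is all 9 segments.
No single panel has all 9 segments (the largest, C2, has 7), so 2 is optimal.

2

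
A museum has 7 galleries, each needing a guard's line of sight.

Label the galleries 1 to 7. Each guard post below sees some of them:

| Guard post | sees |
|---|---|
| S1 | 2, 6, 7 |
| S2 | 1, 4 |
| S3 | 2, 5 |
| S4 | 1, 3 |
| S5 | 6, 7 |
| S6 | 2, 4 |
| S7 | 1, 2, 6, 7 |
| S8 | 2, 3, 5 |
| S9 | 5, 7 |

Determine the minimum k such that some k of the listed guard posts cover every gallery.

Take {S6, S7, S8}. Their union is {1, 2, 3, 4, 5, 6, 7}, which is all 7 galleries.
No 2 of the 9 guard posts cover everything (all 36 combinations miss at least one gallery), so 3 is optimal.

3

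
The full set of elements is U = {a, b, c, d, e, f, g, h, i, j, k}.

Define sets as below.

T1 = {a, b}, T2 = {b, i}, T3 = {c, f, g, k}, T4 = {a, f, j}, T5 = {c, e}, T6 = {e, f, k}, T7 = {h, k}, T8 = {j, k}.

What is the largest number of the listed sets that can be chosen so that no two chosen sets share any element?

4

T2, T4, T5, T7 are pairwise disjoint (T2={b,i}; T4={a,f,j}; T5={c,e}; T7={h,k}).
Every remaining set overlaps one of these, and no 5 of the listed sets are pairwise disjoint, so 4 is the maximum.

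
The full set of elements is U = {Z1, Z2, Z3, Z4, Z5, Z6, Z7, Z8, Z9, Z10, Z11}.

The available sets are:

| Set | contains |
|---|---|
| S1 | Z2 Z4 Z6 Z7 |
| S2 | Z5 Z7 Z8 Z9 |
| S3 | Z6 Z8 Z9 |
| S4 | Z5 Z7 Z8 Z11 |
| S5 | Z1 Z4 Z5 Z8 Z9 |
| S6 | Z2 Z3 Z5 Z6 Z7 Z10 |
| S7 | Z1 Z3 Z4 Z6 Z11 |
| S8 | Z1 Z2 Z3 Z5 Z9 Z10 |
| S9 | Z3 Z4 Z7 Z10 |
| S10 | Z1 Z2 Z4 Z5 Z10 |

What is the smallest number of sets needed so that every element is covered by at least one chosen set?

3

Take {S3, S6, S7}. Their union is {Z1, Z2, Z3, Z4, Z5, Z6, Z7, Z8, Z9, Z10, Z11}, which is all 11 elements.
No 2 of the 10 sets cover everything (all 45 combinations miss at least one element), so 3 is optimal.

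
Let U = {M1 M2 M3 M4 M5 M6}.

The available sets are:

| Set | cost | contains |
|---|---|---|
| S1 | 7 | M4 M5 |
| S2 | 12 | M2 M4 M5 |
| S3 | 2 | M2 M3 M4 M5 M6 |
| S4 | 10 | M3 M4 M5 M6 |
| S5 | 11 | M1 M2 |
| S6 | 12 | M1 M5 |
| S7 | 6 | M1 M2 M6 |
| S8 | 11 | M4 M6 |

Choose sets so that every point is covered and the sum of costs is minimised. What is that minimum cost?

8

S3, S7 together cover every point (S3 ∪ S7 = {M1, M2, M3, M4, M5, M6}); total cost 2 + 6 = 8.
No covering selection has total cost below 8.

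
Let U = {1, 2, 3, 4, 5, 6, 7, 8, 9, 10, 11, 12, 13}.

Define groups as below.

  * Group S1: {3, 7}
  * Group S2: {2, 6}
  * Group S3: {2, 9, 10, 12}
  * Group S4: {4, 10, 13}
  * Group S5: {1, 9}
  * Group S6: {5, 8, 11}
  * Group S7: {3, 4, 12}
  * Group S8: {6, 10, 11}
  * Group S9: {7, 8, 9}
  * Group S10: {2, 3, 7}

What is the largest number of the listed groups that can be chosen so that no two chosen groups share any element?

S1, S2, S4, S5, S6 are pairwise disjoint (S1={3,7}; S2={2,6}; S4={4,10,13}; S5={1,9}; S6={5,8,11}).
Every remaining group overlaps one of these, and no 6 of the listed groups are pairwise disjoint, so 5 is the maximum.

5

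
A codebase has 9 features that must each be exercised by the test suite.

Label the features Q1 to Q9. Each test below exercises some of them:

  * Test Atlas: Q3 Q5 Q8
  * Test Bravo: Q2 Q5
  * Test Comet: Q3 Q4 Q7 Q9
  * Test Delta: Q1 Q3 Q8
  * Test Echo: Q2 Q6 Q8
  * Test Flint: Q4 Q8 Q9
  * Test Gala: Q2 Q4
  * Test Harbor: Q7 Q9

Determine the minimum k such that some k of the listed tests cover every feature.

Bravo and Comet and Delta and Echo together: Bravo ∪ Comet ∪ Delta ∪ Echo = {Q1, Q2, Q3, Q4, Q5, Q6, Q7, Q8, Q9} — every feature is covered.
No 3 of the 8 tests cover everything (all 56 combinations miss at least one feature), so 4 is optimal.

4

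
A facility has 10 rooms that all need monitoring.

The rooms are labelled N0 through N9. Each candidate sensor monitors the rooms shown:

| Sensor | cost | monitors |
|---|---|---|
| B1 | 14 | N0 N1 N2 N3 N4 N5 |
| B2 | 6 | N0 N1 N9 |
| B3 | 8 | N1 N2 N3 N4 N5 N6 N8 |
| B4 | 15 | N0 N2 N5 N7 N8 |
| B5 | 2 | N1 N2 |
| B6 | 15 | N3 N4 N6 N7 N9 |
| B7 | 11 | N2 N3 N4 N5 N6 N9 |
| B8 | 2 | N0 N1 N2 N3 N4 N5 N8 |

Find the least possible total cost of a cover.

B6, B8 together cover every room (B6 ∪ B8 = {N0, N1, N2, N3, N4, N5, N6, N7, N8, N9}); total cost 15 + 2 = 17.
No covering selection has total cost below 17.

17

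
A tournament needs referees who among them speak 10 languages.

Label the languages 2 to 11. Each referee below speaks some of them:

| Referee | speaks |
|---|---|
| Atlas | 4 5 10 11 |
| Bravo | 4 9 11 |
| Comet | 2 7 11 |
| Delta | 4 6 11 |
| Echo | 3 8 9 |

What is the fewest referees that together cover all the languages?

4

Atlas and Comet and Delta and Echo together: Atlas ∪ Comet ∪ Delta ∪ Echo = {2, 3, 4, 5, 6, 7, 8, 9, 10, 11} — every language is covered.
Only Comet contains 2, so Comet is forced; the remaining 7 languages need at least 3 more referees (each remaining referee adds at most 3) — so at least 4 referees are needed, and 4 is optimal.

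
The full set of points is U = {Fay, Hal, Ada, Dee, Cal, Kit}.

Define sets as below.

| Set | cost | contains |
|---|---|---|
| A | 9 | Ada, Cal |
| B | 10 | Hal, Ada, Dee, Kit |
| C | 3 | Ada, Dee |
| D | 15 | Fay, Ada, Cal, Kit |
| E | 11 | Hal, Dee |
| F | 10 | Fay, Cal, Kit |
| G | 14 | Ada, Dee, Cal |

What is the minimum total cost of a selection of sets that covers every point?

20

B, F together cover every point (B ∪ F = {Fay, Hal, Ada, Dee, Cal, Kit}); total cost 10 + 10 = 20.
The greedy pick C, F, B costs 23; no covering selection beats 20.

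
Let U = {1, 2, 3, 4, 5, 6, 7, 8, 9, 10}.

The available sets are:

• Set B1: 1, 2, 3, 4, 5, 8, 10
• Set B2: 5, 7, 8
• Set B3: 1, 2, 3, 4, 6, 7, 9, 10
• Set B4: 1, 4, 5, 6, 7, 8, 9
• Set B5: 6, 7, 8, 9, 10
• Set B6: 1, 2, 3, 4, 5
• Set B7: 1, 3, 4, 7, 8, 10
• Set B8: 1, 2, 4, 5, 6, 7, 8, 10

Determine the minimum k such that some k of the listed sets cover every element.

B5 and B6 together: B5 ∪ B6 = {1, 2, 3, 4, 5, 6, 7, 8, 9, 10} — every element is covered.
No single set has all 10 elements (the largest, B3, has 8), so 2 is optimal.

2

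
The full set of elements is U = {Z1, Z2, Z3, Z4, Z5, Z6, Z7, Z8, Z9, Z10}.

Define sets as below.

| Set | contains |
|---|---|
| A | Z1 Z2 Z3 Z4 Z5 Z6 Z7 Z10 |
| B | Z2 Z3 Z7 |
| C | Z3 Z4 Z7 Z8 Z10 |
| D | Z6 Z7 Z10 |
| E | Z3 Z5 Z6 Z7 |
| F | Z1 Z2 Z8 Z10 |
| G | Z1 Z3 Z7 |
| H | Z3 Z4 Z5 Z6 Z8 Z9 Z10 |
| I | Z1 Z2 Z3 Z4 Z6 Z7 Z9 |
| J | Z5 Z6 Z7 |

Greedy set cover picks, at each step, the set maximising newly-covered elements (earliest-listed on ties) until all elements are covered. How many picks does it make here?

2

Greedy: pick A (covers 8 new) → pick H (covers 2 new). Total picks: 2.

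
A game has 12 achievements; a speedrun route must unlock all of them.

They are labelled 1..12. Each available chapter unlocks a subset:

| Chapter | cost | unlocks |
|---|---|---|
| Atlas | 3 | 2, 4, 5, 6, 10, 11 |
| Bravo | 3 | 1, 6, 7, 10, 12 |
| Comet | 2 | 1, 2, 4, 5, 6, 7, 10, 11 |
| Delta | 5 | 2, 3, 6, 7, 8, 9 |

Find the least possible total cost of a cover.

Bravo, Comet, Delta together cover every achievement (Bravo ∪ Comet ∪ Delta = {1, 2, 3, 4, 5, 6, 7, 8, 9, 10, 11, 12}); total cost 3 + 2 + 5 = 10.
No covering selection has total cost below 10.

10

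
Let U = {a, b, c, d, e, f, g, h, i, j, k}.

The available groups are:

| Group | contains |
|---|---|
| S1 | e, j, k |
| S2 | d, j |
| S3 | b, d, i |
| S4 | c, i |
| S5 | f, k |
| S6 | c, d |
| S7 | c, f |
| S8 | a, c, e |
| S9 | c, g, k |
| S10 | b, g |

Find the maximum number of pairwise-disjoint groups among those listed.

S2, S4, S5, S10 are pairwise disjoint (S2={d,j}; S4={c,i}; S5={f,k}; S10={b,g}).
Every remaining group overlaps one of these, and no 5 of the listed groups are pairwise disjoint, so 4 is the maximum.

4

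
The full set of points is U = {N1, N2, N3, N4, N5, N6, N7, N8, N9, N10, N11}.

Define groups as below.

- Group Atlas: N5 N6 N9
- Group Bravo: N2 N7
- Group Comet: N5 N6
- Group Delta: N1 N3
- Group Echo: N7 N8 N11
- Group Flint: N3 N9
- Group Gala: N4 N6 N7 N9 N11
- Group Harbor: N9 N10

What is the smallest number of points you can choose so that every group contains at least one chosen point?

4

The 4 points {N3, N5, N7, N9} hit every group.
The groups Bravo, Comet, Delta, Harbor are pairwise disjoint, so any hitting set needs a separate point for each — at least 4. Hence 4 is optimal.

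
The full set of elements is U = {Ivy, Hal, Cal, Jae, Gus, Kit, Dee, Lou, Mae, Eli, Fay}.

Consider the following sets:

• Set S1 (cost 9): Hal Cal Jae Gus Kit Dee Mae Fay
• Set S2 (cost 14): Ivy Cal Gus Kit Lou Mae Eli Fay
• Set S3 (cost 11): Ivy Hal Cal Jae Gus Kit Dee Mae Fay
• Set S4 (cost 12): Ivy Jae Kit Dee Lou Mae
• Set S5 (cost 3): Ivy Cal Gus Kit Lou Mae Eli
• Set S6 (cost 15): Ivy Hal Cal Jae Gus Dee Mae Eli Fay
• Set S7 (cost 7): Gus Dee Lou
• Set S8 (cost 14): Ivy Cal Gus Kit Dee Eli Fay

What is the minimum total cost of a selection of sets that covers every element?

12

S1, S5 together cover every element (S1 ∪ S5 = {Ivy, Hal, Cal, Jae, Gus, Kit, Dee, Lou, Mae, Eli, Fay}); total cost 9 + 3 = 12.
No covering selection has total cost below 12.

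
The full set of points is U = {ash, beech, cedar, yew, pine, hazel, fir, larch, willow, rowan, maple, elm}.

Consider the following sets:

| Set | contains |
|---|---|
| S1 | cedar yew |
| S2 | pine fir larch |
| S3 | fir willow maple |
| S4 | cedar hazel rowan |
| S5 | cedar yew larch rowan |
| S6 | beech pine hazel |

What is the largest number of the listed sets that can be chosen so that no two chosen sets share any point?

3

S1, S3, S6 are pairwise disjoint (S1={cedar,yew}; S3={fir,willow,maple}; S6={beech,pine,hazel}).
Every remaining set overlaps one of these, and no 4 of the listed sets are pairwise disjoint, so 3 is the maximum.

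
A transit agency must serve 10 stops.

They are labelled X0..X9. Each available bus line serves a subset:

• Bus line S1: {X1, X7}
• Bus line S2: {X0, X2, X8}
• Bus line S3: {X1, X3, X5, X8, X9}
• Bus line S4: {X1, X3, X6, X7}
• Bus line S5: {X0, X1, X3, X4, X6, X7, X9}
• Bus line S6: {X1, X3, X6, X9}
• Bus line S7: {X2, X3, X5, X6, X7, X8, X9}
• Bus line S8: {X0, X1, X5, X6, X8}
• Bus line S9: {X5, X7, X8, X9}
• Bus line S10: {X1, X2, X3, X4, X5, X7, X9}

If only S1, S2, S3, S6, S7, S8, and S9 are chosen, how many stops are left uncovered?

1

Union of S1, S2, S3, S6, S7, S8, S9 = {X0, X1, X2, X3, X5, X6, X7, X8, X9}.
Not covered: X4 — 1 stop.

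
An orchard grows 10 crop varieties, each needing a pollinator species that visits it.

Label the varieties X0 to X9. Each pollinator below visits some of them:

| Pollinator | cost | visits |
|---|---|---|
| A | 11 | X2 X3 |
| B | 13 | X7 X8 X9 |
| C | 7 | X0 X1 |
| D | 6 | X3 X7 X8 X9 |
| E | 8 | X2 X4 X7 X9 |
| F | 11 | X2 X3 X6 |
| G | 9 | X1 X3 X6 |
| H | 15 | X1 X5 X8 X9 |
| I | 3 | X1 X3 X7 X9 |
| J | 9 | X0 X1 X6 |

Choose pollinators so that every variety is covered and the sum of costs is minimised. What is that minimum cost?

35

E, H, I, J together cover every variety (E ∪ H ∪ I ∪ J = {X0, X1, X2, X3, X4, X5, X6, X7, X8, X9}); total cost 8 + 15 + 3 + 9 = 35.
The greedy pick I, E, J, D, H costs 41; no covering selection beats 35.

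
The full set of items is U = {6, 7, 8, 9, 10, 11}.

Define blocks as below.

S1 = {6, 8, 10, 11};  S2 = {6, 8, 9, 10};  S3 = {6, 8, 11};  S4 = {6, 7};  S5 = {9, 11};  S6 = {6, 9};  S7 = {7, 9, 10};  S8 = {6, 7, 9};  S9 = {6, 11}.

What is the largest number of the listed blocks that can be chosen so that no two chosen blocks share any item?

S4, S5 are pairwise disjoint (S4={6,7}; S5={9,11}).
Every remaining block overlaps one of these, and no 3 of the listed blocks are pairwise disjoint, so 2 is the maximum.

2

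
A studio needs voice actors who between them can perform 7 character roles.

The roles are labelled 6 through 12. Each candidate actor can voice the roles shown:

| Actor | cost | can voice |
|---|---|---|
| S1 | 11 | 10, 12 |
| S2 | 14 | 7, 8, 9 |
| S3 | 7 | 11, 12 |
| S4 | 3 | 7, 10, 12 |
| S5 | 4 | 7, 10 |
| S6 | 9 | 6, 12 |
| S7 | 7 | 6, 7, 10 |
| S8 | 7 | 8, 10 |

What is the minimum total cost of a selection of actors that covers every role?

28

S2, S3, S7 together cover every role (S2 ∪ S3 ∪ S7 = {6, 7, 8, 9, 10, 11, 12}); total cost 14 + 7 + 7 = 28.
The greedy pick S4, S2, S3, S7 costs 31; no covering selection beats 28.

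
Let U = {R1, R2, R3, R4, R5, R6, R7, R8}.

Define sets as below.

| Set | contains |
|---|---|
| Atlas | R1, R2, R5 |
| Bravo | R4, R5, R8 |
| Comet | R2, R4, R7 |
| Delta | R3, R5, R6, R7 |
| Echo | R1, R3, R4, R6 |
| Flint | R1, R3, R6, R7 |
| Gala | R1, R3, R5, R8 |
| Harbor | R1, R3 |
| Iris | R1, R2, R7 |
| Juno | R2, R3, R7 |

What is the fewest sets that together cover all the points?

Bravo and Delta and Iris together: Bravo ∪ Delta ∪ Iris = {R1, R2, R3, R4, R5, R6, R7, R8} — every point is covered.
No 2 of the 10 sets cover everything (all 45 combinations miss at least one point), so 3 is optimal.

3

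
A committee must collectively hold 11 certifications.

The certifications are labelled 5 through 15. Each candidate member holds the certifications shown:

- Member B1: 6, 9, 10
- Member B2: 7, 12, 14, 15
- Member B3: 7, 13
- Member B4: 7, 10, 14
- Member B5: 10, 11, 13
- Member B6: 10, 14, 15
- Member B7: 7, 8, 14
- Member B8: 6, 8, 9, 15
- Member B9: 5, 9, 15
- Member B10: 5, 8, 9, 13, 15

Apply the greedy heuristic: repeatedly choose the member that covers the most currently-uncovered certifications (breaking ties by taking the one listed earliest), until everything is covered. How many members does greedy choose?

4

Greedy: pick B10 (covers 5 new) → pick B2 (covers 3 new) → pick B1 (covers 2 new) → pick B5 (covers 1 new). Total picks: 4.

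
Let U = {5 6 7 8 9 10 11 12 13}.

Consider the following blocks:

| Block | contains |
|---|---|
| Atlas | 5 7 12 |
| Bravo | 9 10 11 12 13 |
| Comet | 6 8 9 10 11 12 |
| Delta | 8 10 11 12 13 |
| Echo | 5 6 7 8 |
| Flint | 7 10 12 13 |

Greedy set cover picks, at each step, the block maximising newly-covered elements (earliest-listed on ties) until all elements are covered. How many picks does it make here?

Greedy: pick Comet (covers 6 new) → pick Atlas (covers 2 new) → pick Bravo (covers 1 new). Total picks: 3.
(The true minimum cover uses only 2 blocks, so greedy is not optimal here.)

3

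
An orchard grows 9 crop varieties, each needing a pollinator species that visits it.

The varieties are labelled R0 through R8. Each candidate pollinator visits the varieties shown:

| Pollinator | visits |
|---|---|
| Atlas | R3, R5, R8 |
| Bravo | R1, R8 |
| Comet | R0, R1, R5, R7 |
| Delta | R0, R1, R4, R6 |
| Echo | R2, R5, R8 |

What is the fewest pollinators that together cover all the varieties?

Take {Atlas, Comet, Delta, Echo}. Their union is {R0, R1, R2, R3, R4, R5, R6, R7, R8}, which is all 9 varieties.
Only Comet contains R7, so Comet is forced; the remaining 5 varieties need at least 3 more pollinators (each remaining pollinator adds at most 2) — so at least 4 pollinators are needed, and 4 is optimal.

4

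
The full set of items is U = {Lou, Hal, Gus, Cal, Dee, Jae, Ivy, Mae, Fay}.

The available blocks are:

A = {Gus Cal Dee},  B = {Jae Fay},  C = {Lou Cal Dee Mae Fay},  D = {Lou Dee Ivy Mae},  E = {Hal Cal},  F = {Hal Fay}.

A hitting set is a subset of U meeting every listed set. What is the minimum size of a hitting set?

The 3 items {Cal, Ivy, Fay} hit every block.
The blocks B, D, E are pairwise disjoint, so any hitting set needs a separate item for each — at least 3. Hence 3 is optimal.

3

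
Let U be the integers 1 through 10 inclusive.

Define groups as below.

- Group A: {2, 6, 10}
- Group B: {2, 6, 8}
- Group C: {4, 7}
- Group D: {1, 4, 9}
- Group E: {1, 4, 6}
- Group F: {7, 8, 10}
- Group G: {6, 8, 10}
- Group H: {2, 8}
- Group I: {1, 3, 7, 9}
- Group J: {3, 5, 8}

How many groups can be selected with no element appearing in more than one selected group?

A, C, J are pairwise disjoint (A={2,6,10}; C={4,7}; J={3,5,8}).
Every remaining group overlaps one of these, and no 4 of the listed groups are pairwise disjoint, so 3 is the maximum.

3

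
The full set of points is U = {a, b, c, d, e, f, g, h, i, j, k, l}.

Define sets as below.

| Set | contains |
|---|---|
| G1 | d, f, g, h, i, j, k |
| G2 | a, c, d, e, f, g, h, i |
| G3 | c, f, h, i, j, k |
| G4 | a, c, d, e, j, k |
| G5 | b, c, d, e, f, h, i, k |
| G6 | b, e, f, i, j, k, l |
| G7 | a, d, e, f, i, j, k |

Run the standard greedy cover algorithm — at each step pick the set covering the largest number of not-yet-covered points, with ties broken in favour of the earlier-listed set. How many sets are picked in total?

Greedy: pick G2 (covers 8 new) → pick G6 (covers 4 new). Total picks: 2.

2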